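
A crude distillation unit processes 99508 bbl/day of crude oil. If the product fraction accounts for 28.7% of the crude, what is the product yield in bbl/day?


Crude throughput = 99508 bbl/day
Fraction yield = 28.7%
yield = throughput * fraction / 100
yield = 99508 * 28.7 / 100 = 28558.796

28558.796 bbl/day


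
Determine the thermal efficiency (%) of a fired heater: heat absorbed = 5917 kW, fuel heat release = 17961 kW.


Furnace efficiency = Q_absorbed / Q_fuel * 100
= 5917 / 17961 * 100 = 32.94

32.94 %


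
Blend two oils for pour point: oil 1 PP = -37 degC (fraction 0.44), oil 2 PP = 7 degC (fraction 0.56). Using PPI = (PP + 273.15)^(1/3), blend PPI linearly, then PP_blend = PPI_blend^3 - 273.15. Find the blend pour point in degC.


PPI_1 = (-37 + 273.15)^(1/3) = 6.181056
PPI_2 = (7 + 273.15)^(1/3) = 6.543301
PPI_blend = 0.44 * 6.181056 + 0.56 * 6.543301 = 6.383913
PP_blend = 6.383913^3 - 273.15 = 260.1722 - 273.15 = -12.98

-12.98 degC


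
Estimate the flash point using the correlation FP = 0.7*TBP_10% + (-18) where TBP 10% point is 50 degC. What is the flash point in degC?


FP = 0.7 * 50 + (-18) = 17

17 degC


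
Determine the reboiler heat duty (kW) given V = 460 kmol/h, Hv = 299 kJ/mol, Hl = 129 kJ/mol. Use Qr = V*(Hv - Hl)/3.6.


Qr = 460 * (299 - 129) / 3.6 = 460 * 170 / 3.6 = 21720

21720 kW


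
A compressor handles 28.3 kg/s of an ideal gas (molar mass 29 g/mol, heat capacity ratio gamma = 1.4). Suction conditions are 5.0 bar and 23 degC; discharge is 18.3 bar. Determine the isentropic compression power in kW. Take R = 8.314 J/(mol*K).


Isentropic work: W = m*(gamma/(gamma-1))*(R*T1/MW)*((P2/P1)^((gamma-1)/gamma) - 1)
T1 = 23 + 273.15 = 296.15 K
Pressure ratio = 18.3 / 5.0 = 3.66
Exponent = (1.4 - 1)/1.4 = 0.285714
(P2/P1)^exp - 1 = 3.66^0.285714 - 1 = 0.448753
W = 28.3 * 1.4 / 0.4 * 8.314 * 296.15 / 29 * 0.448753 = 3774

3774 kW


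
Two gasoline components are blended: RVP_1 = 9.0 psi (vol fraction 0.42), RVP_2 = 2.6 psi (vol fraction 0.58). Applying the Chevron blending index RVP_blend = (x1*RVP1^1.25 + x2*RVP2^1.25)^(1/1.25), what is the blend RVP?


Chevron index: RVP_blend = (sum xi*RVPi^1.25)^(1/1.25)
RVP^1.25 terms: 0.42 * 9.0^1.25 + 0.58 * 2.6^1.25 = 8.46205
RVP_blend = 8.46205^(1/1.25) = 5.521

5.521 psi


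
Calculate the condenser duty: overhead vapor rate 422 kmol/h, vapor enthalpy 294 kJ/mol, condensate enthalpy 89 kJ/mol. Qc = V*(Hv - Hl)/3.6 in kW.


Qc = 422 * (294 - 89) / 3.6 = 422 * 205 / 3.6 = 24030

24030 kW


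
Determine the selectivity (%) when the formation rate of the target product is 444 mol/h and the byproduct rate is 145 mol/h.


Selectivity = desired / (desired + undesired) * 100
Total products = 444 + 145 = 589 mol/h
S = 444 / 589 * 100
= 0.7538 * 100
= 75.38 %

75.38 %


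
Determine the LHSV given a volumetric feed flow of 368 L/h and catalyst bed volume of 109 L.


LHSV = volumetric feed rate / catalyst volume
= 368 L/h / 109 L
= 3.376 h^-1

3.376 h^-1


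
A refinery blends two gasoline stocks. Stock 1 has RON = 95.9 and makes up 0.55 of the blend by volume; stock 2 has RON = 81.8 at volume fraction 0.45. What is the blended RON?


Linear blending: RON_blend = sum(vi * RONi)
Contribution 1: 0.55 * 95.9 = 52.745
Contribution 2: 0.45 * 81.8 = 36.81
RON_blend = 52.745 + 36.81 = 89.555

89.555


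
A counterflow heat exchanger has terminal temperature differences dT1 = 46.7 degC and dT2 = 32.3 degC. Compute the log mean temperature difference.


LMTD = (dT1 - dT2) / ln(dT1/dT2)
= (46.7 - 32.3) / ln(46.7 / 32.3) = 14.4 / 0.368677 = 39.06

39.06 degC


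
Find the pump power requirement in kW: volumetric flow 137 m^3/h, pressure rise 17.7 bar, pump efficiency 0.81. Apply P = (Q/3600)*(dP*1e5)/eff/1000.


Q = 137 / 3600 = 0.0380556 m^3/s
P = 0.0380556 * (17.7 * 1e5) / 0.81 / 1000 = 83.16

83.16 kW


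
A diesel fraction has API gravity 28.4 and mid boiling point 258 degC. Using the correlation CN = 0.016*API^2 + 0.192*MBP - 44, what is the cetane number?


CN = 0.016 * 28.4^2 + 0.192 * 258 - 44
CN = 12.90496 + 49.536 - 44 = 18.44096

18.44096


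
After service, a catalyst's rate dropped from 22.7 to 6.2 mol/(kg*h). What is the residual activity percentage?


Activity (%) = (rate_used / rate_fresh) * 100
rate_used = 6.2, rate_fresh = 22.7
= (6.2 / 22.7) * 100
= 0.2731 * 100 = 27.31

27.31 %


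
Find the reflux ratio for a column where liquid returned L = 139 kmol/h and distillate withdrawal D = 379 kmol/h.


Reflux ratio definition: R = L / D (liquid returned / distillate withdrawn)
L = 139 kmol/h, D = 379 kmol/h
R = 139 / 379 = 0.3668

0.3668


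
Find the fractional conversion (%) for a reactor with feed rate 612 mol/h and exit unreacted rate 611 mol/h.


X = (F_in - F_out) / F_in * 100
Moles reacted = 612 - 611 = 1
X = 1 / 612 * 100
= 0.001634 * 100
= 0.1634 %

0.1634 %


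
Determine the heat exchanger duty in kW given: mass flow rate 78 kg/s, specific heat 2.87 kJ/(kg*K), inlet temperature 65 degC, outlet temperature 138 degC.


Q = m_dot * cp * delta_T
delta_T = 138 - 65 = 73 K
Q = 78 * 2.87 * 73
= 223.86 * 73
= 16341.78 kW

16341.78 kW


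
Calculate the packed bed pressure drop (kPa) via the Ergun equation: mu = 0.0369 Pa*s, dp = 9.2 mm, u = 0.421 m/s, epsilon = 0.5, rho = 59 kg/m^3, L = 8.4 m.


dp = 9.2 mm = 0.0092 m
Viscous term = 150*0.0369*0.421*(1-0.5)^2 / (0.0092^2*0.5^3) = 55062.3
Inertial term = 1.75*59*0.421^2*(1-0.5) / (0.0092*0.5^3) = 7956.58
dP/L = 55062.3 + 7956.58 = 63018.9 Pa/m
dP = 63018.9 * 8.4 / 1000 = 529.4 kPa

529.4 kPa


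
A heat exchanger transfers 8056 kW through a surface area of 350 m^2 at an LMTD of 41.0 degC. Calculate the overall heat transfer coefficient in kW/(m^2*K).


From Q = U*A*LMTD, U = Q / (A * LMTD)
U = 8056 / (350 * 41.0) = 8056 / 14350 = 0.5614

0.5614 kW/(m^2*K)


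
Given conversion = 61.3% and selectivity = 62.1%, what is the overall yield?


Overall yield = conversion (%) * selectivity (%) / 100
Conversion = 61.3%, Selectivity = 62.1%
Y = 61.3 * 62.1 / 100
= 38.0673 %

38.0673 %


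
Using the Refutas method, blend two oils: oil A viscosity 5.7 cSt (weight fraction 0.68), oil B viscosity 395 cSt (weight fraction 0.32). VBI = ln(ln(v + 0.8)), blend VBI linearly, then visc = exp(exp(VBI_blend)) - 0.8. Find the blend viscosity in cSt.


Refutas method: VBN_i = 14.534*ln(ln(visc_i + 0.8)) + 10.975, blended linearly by mass fraction; since VBN is linear in VBI_i = ln(ln(visc_i + 0.8)) and the fractions sum to 1, blend VBI directly: visc = exp(exp(VBI_blend)) - 0.8
VBI_1 = ln(ln(5.7 + 0.8)) = 0.626902
VBI_2 = ln(ln(395 + 0.8)) = 1.78857
VBI_blend = 0.68 * 0.626902 + 0.32 * 1.78857 = 0.998636
visc_blend = exp(exp(0.998636)) - 0.8 = 14.30

14.30 cSt


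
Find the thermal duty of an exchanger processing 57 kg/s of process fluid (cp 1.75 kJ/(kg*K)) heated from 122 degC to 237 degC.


Q = m_dot * cp * delta_T
delta_T = 237 - 122 = 115 K
Q = 57 * 1.75 * 115
= 99.75 * 115
= 11471.25 kW

11471.25 kW


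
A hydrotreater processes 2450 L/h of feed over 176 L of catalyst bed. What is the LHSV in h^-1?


LHSV = volumetric feed rate / catalyst volume
= 2450 L/h / 176 L
= 13.92 h^-1

13.92 h^-1


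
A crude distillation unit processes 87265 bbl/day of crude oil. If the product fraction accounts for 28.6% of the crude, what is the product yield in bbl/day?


Crude throughput = 87265 bbl/day
Fraction yield = 28.6%
yield = throughput * fraction / 100
yield = 87265 * 28.6 / 100 = 24957.79

24957.79 bbl/day


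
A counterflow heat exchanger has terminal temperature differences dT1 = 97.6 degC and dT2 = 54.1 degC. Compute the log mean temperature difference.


LMTD = (dT1 - dT2) / ln(dT1/dT2)
= (97.6 - 54.1) / ln(97.6 / 54.1) = 43.5 / 0.590043 = 73.72

73.72 degC


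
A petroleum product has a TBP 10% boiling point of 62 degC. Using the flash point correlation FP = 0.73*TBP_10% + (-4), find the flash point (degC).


FP = 0.73 * 62 + (-4) = 41.26

41.26 degC


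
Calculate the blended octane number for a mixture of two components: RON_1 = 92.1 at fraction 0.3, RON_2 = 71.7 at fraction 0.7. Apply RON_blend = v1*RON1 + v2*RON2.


Linear blending: RON_blend = sum(vi * RONi)
Contribution 1: 0.3 * 92.1 = 27.63
Contribution 2: 0.7 * 71.7 = 50.19
RON_blend = 27.63 + 50.19 = 77.82

77.82


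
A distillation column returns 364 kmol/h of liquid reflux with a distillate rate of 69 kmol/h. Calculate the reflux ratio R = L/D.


Reflux ratio definition: R = L / D (liquid returned / distillate withdrawn)
L = 364 kmol/h, D = 69 kmol/h
R = 364 / 69 = 5.275

5.275


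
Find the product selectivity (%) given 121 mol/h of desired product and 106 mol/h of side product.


Selectivity = desired / (desired + undesired) * 100
Total products = 121 + 106 = 227 mol/h
S = 121 / 227 * 100
= 0.5330 * 100
= 53.30 %

53.30 %


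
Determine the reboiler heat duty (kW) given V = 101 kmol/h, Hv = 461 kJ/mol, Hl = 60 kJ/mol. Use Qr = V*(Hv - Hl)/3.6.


Qr = 101 * (461 - 60) / 3.6 = 101 * 401 / 3.6 = 11250

11250 kW


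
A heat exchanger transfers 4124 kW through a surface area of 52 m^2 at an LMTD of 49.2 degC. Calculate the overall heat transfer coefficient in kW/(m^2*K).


From Q = U*A*LMTD, U = Q / (A * LMTD)
U = 4124 / (52 * 49.2) = 4124 / 2558.4 = 1.612

1.612 kW/(m^2*K)


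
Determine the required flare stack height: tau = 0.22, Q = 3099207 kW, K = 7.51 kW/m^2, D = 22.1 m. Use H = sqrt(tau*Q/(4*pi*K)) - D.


tau*Q/(4*pi*K) = 0.22 * 3099207 / (4 * pi * 7.51) = 7224.76
sqrt(7224.76) = 84.9986
H = 84.9986 - 22.1 = 62.90

62.90 m


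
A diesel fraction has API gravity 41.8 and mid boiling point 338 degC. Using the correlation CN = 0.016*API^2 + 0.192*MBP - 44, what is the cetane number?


CN = 0.016 * 41.8^2 + 0.192 * 338 - 44
CN = 27.95584 + 64.896 - 44 = 48.85184

48.85184


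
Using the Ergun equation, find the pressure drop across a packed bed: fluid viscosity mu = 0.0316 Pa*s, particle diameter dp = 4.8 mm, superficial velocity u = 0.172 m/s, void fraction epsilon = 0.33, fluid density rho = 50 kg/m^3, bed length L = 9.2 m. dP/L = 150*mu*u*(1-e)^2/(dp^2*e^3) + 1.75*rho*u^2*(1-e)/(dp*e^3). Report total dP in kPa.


dp = 4.8 mm = 0.0048 m
Viscous term = 150*0.0316*0.172*(1-0.33)^2 / (0.0048^2*0.33^3) = 442010
Inertial term = 1.75*50*0.172^2*(1-0.33) / (0.0048*0.33^3) = 10054.4
dP/L = 442010 + 10054.4 = 452064 Pa/m
dP = 452064 * 9.2 / 1000 = 4159 kPa

4159 kPa


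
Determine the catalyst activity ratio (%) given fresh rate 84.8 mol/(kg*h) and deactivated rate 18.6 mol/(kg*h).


Activity (%) = (rate_used / rate_fresh) * 100
rate_used = 18.6, rate_fresh = 84.8
= (18.6 / 84.8) * 100
= 0.2193 * 100 = 21.93

21.93 %


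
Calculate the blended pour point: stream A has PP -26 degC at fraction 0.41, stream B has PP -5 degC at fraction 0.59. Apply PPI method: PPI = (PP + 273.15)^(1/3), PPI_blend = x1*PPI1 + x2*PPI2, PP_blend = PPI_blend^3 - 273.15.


PPI_1 = (-26 + 273.15)^(1/3) = 6.275575
PPI_2 = (-5 + 273.15)^(1/3) = 6.448508
PPI_blend = 0.41 * 6.275575 + 0.59 * 6.448508 = 6.377605
PP_blend = 6.377605^3 - 273.15 = 259.4017 - 273.15 = -13.75

-13.75 degC


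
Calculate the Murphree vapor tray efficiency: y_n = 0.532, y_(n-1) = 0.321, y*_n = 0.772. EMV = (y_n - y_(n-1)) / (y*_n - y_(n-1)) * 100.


Murphree vapor efficiency: EMV = (y_n - y_(n-1)) / (y*_n - y_(n-1)) * 100
EMV = (0.532 - 0.321) / (0.772 - 0.321) * 100 = 0.211 / 0.451 * 100 = 46.78

46.78 %


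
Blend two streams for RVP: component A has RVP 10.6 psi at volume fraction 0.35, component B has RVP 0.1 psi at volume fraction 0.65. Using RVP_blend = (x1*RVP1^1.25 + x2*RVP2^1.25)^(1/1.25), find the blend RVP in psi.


Chevron index: RVP_blend = (sum xi*RVPi^1.25)^(1/1.25)
RVP^1.25 terms: 0.35 * 10.6^1.25 + 0.65 * 0.1^1.25 = 6.73078
RVP_blend = 6.73078^(1/1.25) = 4.597

4.597 psi


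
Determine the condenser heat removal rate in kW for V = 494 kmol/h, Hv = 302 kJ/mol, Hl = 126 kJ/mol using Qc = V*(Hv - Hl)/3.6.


Qc = 494 * (302 - 126) / 3.6 = 494 * 176 / 3.6 = 24150

24150 kW


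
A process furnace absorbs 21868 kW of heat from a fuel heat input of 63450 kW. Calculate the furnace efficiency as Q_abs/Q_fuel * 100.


Furnace efficiency = Q_absorbed / Q_fuel * 100
= 21868 / 63450 * 100 = 34.46

34.46 %


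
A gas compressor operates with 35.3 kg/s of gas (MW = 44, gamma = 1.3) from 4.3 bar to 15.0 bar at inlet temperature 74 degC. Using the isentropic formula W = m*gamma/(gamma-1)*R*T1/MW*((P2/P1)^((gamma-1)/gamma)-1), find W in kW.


Isentropic work: W = m*(gamma/(gamma-1))*(R*T1/MW)*((P2/P1)^((gamma-1)/gamma) - 1)
T1 = 74 + 273.15 = 347.15 K
Pressure ratio = 15.0 / 4.3 = 3.48837
Exponent = (1.3 - 1)/1.3 = 0.230769
(P2/P1)^exp - 1 = 3.48837^0.230769 - 1 = 0.334199
W = 35.3 * 1.3 / 0.3 * 8.314 * 347.15 / 44 * 0.334199 = 3353

3353 kW


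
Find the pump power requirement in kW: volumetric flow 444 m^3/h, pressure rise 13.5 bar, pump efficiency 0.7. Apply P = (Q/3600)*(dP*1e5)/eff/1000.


Q = 444 / 3600 = 0.123333 m^3/s
P = 0.123333 * (13.5 * 1e5) / 0.7 / 1000 = 237.9

237.9 kW


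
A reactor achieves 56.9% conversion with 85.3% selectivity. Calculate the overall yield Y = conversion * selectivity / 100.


Overall yield = conversion (%) * selectivity (%) / 100
Conversion = 56.9%, Selectivity = 85.3%
Y = 56.9 * 85.3 / 100
= 48.5357 %

48.5357 %


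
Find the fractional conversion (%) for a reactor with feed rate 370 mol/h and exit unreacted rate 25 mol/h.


X = (F_in - F_out) / F_in * 100
Moles reacted = 370 - 25 = 345
X = 345 / 370 * 100
= 0.9324 * 100
= 93.24 %

93.24 %


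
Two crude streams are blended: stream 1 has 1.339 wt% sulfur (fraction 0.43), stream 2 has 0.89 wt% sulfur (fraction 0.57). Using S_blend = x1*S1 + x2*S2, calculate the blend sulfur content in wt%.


Linear sulfur blending: S_blend = x1*S1 + x2*S2
Contribution 1: 0.43 * 1.339 = 0.57577 wt%
Contribution 2: 0.57 * 0.89 = 0.5073 wt%
S_blend = 0.57577 + 0.5073 = 1.08307

1.08307 wt%


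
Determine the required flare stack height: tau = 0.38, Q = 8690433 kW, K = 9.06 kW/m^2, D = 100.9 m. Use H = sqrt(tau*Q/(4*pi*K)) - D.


tau*Q/(4*pi*K) = 0.38 * 8690433 / (4 * pi * 9.06) = 29005.9
sqrt(29005.9) = 170.311
H = 170.311 - 100.9 = 69.41

69.41 m


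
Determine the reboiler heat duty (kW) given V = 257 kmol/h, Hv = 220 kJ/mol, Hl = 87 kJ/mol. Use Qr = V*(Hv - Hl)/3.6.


Qr = 257 * (220 - 87) / 3.6 = 257 * 133 / 3.6 = 9495

9495 kW


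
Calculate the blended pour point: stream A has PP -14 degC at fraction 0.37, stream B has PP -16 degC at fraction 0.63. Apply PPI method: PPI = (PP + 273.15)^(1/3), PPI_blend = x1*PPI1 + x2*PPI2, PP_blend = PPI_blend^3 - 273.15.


PPI_1 = (-14 + 273.15)^(1/3) = 6.375541
PPI_2 = (-16 + 273.15)^(1/3) = 6.359098
PPI_blend = 0.37 * 6.375541 + 0.63 * 6.359098 = 6.365182
PP_blend = 6.365182^3 - 273.15 = 257.8888 - 273.15 = -15.26

-15.26 degC


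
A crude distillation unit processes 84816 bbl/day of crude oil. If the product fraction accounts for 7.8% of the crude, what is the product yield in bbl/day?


Crude throughput = 84816 bbl/day
Fraction yield = 7.8%
yield = throughput * fraction / 100
yield = 84816 * 7.8 / 100 = 6615.648

6615.648 bbl/day


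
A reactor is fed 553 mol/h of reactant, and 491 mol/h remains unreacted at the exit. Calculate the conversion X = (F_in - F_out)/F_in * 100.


X = (F_in - F_out) / F_in * 100
Moles reacted = 553 - 491 = 62
X = 62 / 553 * 100
= 0.1121 * 100
= 11.21 %

11.21 %


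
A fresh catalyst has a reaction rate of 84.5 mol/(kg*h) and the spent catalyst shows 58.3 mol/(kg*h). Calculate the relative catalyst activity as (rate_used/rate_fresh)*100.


Activity (%) = (rate_used / rate_fresh) * 100
rate_used = 58.3, rate_fresh = 84.5
= (58.3 / 84.5) * 100
= 0.6899 * 100 = 68.99

68.99 %


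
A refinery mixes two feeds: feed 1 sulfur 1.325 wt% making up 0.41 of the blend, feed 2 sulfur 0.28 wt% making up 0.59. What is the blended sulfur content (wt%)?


Linear sulfur blending: S_blend = x1*S1 + x2*S2
Contribution 1: 0.41 * 1.325 = 0.54325 wt%
Contribution 2: 0.59 * 0.28 = 0.1652 wt%
S_blend = 0.54325 + 0.1652 = 0.70845

0.70845 wt%


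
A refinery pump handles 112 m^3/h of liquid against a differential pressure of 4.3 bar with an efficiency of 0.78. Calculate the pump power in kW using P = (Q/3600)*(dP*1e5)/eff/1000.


Q = 112 / 3600 = 0.0311111 m^3/s
P = 0.0311111 * (4.3 * 1e5) / 0.78 / 1000 = 17.15

17.15 kW


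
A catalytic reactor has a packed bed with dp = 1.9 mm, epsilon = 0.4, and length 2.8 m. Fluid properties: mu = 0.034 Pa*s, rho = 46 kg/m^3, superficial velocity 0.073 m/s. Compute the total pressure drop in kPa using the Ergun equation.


dp = 1.9 mm = 0.0019 m
Viscous term = 150*0.034*0.073*(1-0.4)^2 / (0.0019^2*0.4^3) = 580107
Inertial term = 1.75*46*0.073^2*(1-0.4) / (0.0019*0.4^3) = 2116.7
dP/L = 580107 + 2116.7 = 582224 Pa/m
dP = 582224 * 2.8 / 1000 = 1630 kPa

1630 kPa


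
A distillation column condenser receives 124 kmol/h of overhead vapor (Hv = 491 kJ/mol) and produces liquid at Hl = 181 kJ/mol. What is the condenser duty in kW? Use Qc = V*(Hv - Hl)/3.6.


Qc = 124 * (491 - 181) / 3.6 = 124 * 310 / 3.6 = 10680

10680 kW


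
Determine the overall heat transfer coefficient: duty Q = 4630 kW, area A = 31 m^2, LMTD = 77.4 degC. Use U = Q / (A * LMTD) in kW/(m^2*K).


From Q = U*A*LMTD, U = Q / (A * LMTD)
U = 4630 / (31 * 77.4) = 4630 / 2399.4 = 1.930

1.930 kW/(m^2*K)


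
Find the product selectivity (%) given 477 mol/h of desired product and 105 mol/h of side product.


Selectivity = desired / (desired + undesired) * 100
Total products = 477 + 105 = 582 mol/h
S = 477 / 582 * 100
= 0.8196 * 100
= 81.96 %

81.96 %


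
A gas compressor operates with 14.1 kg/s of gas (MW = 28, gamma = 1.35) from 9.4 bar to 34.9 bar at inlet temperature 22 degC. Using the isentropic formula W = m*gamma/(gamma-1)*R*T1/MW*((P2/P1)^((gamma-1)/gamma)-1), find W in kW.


Isentropic work: W = m*(gamma/(gamma-1))*(R*T1/MW)*((P2/P1)^((gamma-1)/gamma) - 1)
T1 = 22 + 273.15 = 295.15 K
Pressure ratio = 34.9 / 9.4 = 3.71277
Exponent = (1.35 - 1)/1.35 = 0.259259
(P2/P1)^exp - 1 = 3.71277^0.259259 - 1 = 0.405074
W = 14.1 * 1.35 / 0.35 * 8.314 * 295.15 / 28 * 0.405074 = 1931

1931 kW


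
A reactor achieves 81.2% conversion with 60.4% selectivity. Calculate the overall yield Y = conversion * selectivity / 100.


Overall yield = conversion (%) * selectivity (%) / 100
Conversion = 81.2%, Selectivity = 60.4%
Y = 81.2 * 60.4 / 100
= 49.0448 %

49.0448 %


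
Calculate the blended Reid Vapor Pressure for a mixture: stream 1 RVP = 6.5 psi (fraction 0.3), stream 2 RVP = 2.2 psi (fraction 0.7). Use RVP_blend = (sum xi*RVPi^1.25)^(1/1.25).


Chevron index: RVP_blend = (sum xi*RVPi^1.25)^(1/1.25)
RVP^1.25 terms: 0.3 * 6.5^1.25 + 0.7 * 2.2^1.25 = 4.98914
RVP_blend = 4.98914^(1/1.25) = 3.618

3.618 psi


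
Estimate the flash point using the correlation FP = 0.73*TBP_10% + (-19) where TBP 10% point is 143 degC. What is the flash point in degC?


FP = 0.73 * 143 + (-19) = 85.39

85.39 degC


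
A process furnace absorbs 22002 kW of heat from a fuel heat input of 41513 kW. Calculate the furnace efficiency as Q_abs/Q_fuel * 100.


Furnace efficiency = Q_absorbed / Q_fuel * 100
= 22002 / 41513 * 100 = 53.00

53.00 %


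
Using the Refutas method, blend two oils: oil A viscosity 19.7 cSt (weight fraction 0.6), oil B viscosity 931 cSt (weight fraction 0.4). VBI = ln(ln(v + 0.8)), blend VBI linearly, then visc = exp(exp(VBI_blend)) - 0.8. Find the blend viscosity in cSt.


Refutas method: VBN_i = 14.534*ln(ln(visc_i + 0.8)) + 10.975, blended linearly by mass fraction; since VBN is linear in VBI_i = ln(ln(visc_i + 0.8)) and the fractions sum to 1, blend VBI directly: visc = exp(exp(VBI_blend)) - 0.8
VBI_1 = ln(ln(19.7 + 0.8)) = 1.1054
VBI_2 = ln(ln(931 + 0.8)) = 1.92237
VBI_blend = 0.6 * 1.1054 + 0.4 * 1.92237 = 1.43219
visc_blend = exp(exp(1.43219)) - 0.8 = 65.08

65.08 cSt


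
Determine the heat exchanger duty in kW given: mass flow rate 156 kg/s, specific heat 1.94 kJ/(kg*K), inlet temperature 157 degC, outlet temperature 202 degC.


Q = m_dot * cp * delta_T
delta_T = 202 - 157 = 45 K
Q = 156 * 1.94 * 45
= 302.64 * 45
= 13618.8 kW

13618.8 kW


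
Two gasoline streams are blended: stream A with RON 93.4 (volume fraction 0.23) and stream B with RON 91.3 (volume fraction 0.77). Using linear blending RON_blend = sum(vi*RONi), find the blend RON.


Linear blending: RON_blend = sum(vi * RONi)
Contribution 1: 0.23 * 93.4 = 21.482
Contribution 2: 0.77 * 91.3 = 70.301
RON_blend = 21.482 + 70.301 = 91.783

91.783


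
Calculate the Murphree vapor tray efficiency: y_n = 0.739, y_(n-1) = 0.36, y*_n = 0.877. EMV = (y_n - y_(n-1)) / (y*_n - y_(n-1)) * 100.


Murphree vapor efficiency: EMV = (y_n - y_(n-1)) / (y*_n - y_(n-1)) * 100
EMV = (0.739 - 0.36) / (0.877 - 0.36) * 100 = 0.379 / 0.517 * 100 = 73.31

73.31 %


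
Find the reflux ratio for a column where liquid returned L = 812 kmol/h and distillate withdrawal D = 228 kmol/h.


Reflux ratio definition: R = L / D (liquid returned / distillate withdrawn)
L = 812 kmol/h, D = 228 kmol/h
R = 812 / 228 = 3.561

3.561


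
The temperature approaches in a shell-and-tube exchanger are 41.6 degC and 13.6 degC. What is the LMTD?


LMTD = (dT1 - dT2) / ln(dT1/dT2)
= (41.6 - 13.6) / ln(41.6 / 13.6) = 28 / 1.11803 = 25.04

25.04 degC


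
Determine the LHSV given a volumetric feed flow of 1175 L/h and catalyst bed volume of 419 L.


LHSV = volumetric feed rate / catalyst volume
= 1175 L/h / 419 L
= 2.804 h^-1

2.804 h^-1


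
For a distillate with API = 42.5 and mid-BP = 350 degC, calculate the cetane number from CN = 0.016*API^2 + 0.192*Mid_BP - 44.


CN = 0.016 * 42.5^2 + 0.192 * 350 - 44
CN = 28.9 + 67.2 - 44 = 52.1

52.1


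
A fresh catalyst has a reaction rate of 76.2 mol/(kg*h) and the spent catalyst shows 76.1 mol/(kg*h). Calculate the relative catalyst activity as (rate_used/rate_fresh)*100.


Activity (%) = (rate_used / rate_fresh) * 100
rate_used = 76.1, rate_fresh = 76.2
= (76.1 / 76.2) * 100
= 0.9987 * 100 = 99.87

99.87 %


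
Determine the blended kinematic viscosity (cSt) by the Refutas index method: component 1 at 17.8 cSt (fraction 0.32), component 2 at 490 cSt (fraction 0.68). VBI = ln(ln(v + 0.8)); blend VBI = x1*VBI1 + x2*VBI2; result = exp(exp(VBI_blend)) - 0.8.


Refutas method: VBN_i = 14.534*ln(ln(visc_i + 0.8)) + 10.975, blended linearly by mass fraction; since VBN is linear in VBI_i = ln(ln(visc_i + 0.8)) and the fractions sum to 1, blend VBI directly: visc = exp(exp(VBI_blend)) - 0.8
VBI_1 = ln(ln(17.8 + 0.8)) = 1.07267
VBI_2 = ln(ln(490 + 0.8)) = 1.82391
VBI_blend = 0.32 * 1.07267 + 0.68 * 1.82391 = 1.58351
visc_blend = exp(exp(1.58351)) - 0.8 = 129.8

129.8 cSt


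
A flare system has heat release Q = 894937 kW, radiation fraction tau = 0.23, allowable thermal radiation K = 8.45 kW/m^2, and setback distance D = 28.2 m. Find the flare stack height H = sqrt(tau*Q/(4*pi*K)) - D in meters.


tau*Q/(4*pi*K) = 0.23 * 894937 / (4 * pi * 8.45) = 1938.45
sqrt(1938.45) = 44.0278
H = 44.0278 - 28.2 = 15.83

15.83 m


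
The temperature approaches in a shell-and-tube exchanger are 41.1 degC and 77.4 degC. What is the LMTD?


LMTD = (dT1 - dT2) / ln(dT1/dT2)
= (41.1 - 77.4) / ln(41.1 / 77.4) = -36.3 / -0.632979 = 57.35

57.35 degC


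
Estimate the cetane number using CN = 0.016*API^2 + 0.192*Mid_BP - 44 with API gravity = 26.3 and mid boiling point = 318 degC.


CN = 0.016 * 26.3^2 + 0.192 * 318 - 44
CN = 11.06704 + 61.056 - 44 = 28.12304

28.12304


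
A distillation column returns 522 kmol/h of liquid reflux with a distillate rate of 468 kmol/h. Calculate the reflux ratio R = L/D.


Reflux ratio definition: R = L / D (liquid returned / distillate withdrawn)
L = 522 kmol/h, D = 468 kmol/h
R = 522 / 468 = 1.115

1.115


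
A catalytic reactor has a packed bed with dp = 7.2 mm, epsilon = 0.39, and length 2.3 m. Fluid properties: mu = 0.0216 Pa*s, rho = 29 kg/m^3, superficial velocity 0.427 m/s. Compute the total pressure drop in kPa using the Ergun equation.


dp = 7.2 mm = 0.0072 m
Viscous term = 150*0.0216*0.427*(1-0.39)^2 / (0.0072^2*0.39^3) = 167407
Inertial term = 1.75*29*0.427^2*(1-0.39) / (0.0072*0.39^3) = 13215.9
dP/L = 167407 + 13215.9 = 180623 Pa/m
dP = 180623 * 2.3 / 1000 = 415.4 kPa

415.4 kPa


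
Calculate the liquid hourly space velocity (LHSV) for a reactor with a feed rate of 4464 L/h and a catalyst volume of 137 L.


LHSV = volumetric feed rate / catalyst volume
= 4464 L/h / 137 L
= 32.58 h^-1

32.58 h^-1


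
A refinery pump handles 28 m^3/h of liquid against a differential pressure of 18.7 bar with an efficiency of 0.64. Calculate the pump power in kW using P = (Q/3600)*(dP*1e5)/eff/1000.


Q = 28 / 3600 = 0.00777778 m^3/s
P = 0.00777778 * (18.7 * 1e5) / 0.64 / 1000 = 22.73

22.73 kW


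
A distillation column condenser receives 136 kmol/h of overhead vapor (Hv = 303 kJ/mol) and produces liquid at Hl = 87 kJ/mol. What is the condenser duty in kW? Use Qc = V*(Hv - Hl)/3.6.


Qc = 136 * (303 - 87) / 3.6 = 136 * 216 / 3.6 = 8160

8160 kW


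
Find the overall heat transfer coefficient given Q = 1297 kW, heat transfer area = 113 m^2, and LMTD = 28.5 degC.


From Q = U*A*LMTD, U = Q / (A * LMTD)
U = 1297 / (113 * 28.5) = 1297 / 3220.5 = 0.4027

0.4027 kW/(m^2*K)


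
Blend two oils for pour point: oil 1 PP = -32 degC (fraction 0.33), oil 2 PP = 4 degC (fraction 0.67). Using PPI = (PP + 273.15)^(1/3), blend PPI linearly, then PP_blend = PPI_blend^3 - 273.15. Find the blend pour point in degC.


PPI_1 = (-32 + 273.15)^(1/3) = 6.224375
PPI_2 = (4 + 273.15)^(1/3) = 6.51986
PPI_blend = 0.33 * 6.224375 + 0.67 * 6.51986 = 6.42235
PP_blend = 6.42235^3 - 273.15 = 264.9 - 273.15 = -8.25

-8.25 degC


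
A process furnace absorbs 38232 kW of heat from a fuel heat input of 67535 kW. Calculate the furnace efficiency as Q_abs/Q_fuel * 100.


Furnace efficiency = Q_absorbed / Q_fuel * 100
= 38232 / 67535 * 100 = 56.61

56.61 %


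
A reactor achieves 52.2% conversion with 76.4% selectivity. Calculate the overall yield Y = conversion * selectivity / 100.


Overall yield = conversion (%) * selectivity (%) / 100
Conversion = 52.2%, Selectivity = 76.4%
Y = 52.2 * 76.4 / 100
= 39.8808 %

39.8808 %


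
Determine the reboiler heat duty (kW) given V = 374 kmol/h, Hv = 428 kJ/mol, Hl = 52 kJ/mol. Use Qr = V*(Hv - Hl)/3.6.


Qr = 374 * (428 - 52) / 3.6 = 374 * 376 / 3.6 = 39060

39060 kW


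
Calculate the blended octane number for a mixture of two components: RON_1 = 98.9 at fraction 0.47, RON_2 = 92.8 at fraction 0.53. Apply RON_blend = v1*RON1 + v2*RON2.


Linear blending: RON_blend = sum(vi * RONi)
Contribution 1: 0.47 * 98.9 = 46.483
Contribution 2: 0.53 * 92.8 = 49.184
RON_blend = 46.483 + 49.184 = 95.667

95.667


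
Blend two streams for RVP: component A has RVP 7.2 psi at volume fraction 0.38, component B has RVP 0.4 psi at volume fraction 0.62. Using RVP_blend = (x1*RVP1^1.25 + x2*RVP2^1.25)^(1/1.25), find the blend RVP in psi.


Chevron index: RVP_blend = (sum xi*RVPi^1.25)^(1/1.25)
RVP^1.25 terms: 0.38 * 7.2^1.25 + 0.62 * 0.4^1.25 = 4.67899
RVP_blend = 4.67899^(1/1.25) = 3.437

3.437 psi


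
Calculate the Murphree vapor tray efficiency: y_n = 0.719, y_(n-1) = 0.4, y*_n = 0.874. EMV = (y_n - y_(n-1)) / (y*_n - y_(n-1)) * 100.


Murphree vapor efficiency: EMV = (y_n - y_(n-1)) / (y*_n - y_(n-1)) * 100
EMV = (0.719 - 0.4) / (0.874 - 0.4) * 100 = 0.319 / 0.474 * 100 = 67.30

67.30 %


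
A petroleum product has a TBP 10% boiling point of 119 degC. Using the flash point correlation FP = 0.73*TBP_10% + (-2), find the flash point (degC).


FP = 0.73 * 119 + (-2) = 84.87

84.87 degC


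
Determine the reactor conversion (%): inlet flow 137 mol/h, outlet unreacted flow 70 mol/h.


X = (F_in - F_out) / F_in * 100
Moles reacted = 137 - 70 = 67
X = 67 / 137 * 100
= 0.4891 * 100
= 48.91 %

48.91 %


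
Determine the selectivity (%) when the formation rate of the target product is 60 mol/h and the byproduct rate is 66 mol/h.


Selectivity = desired / (desired + undesired) * 100
Total products = 60 + 66 = 126 mol/h
S = 60 / 126 * 100
= 0.4762 * 100
= 47.62 %

47.62 %


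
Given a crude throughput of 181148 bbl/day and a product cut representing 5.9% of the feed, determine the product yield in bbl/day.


Crude throughput = 181148 bbl/day
Fraction yield = 5.9%
yield = throughput * fraction / 100
yield = 181148 * 5.9 / 100 = 10687.732

10687.732 bbl/day


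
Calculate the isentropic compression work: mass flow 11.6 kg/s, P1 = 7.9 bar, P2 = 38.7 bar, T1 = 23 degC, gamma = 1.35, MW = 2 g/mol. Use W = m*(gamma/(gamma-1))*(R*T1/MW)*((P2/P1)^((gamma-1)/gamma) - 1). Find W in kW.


Isentropic work: W = m*(gamma/(gamma-1))*(R*T1/MW)*((P2/P1)^((gamma-1)/gamma) - 1)
T1 = 23 + 273.15 = 296.15 K
Pressure ratio = 38.7 / 7.9 = 4.89873
Exponent = (1.35 - 1)/1.35 = 0.259259
(P2/P1)^exp - 1 = 4.89873^0.259259 - 1 = 0.509768
W = 11.6 * 1.35 / 0.35 * 8.314 * 296.15 / 2 * 0.509768 = 28080

28080 kW


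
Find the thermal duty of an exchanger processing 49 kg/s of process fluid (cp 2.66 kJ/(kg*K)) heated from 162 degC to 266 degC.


Q = m_dot * cp * delta_T
delta_T = 266 - 162 = 104 K
Q = 49 * 2.66 * 104
= 130.34 * 104
= 13555.36 kW

13555.36 kW


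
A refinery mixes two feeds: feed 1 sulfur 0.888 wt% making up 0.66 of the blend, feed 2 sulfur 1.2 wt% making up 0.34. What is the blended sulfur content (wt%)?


Linear sulfur blending: S_blend = x1*S1 + x2*S2
Contribution 1: 0.66 * 0.888 = 0.58608 wt%
Contribution 2: 0.34 * 1.2 = 0.408 wt%
S_blend = 0.58608 + 0.408 = 0.99408

0.99408 wt%


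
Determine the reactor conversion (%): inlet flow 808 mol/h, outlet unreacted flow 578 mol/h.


X = (F_in - F_out) / F_in * 100
Moles reacted = 808 - 578 = 230
X = 230 / 808 * 100
= 0.2847 * 100
= 28.47 %

28.47 %


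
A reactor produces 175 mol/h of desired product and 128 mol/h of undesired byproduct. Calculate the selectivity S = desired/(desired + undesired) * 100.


Selectivity = desired / (desired + undesired) * 100
Total products = 175 + 128 = 303 mol/h
S = 175 / 303 * 100
= 0.5776 * 100
= 57.76 %

57.76 %


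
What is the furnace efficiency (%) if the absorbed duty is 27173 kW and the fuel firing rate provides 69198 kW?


Furnace efficiency = Q_absorbed / Q_fuel * 100
= 27173 / 69198 * 100 = 39.27

39.27 %


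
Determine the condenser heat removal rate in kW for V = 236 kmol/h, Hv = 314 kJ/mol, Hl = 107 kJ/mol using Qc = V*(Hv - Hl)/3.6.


Qc = 236 * (314 - 107) / 3.6 = 236 * 207 / 3.6 = 13570

13570 kW


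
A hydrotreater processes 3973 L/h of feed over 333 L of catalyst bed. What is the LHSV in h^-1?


LHSV = volumetric feed rate / catalyst volume
= 3973 L/h / 333 L
= 11.93 h^-1

11.93 h^-1


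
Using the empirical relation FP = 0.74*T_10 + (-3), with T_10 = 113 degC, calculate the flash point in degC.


FP = 0.74 * 113 + (-3) = 80.62

80.62 degC


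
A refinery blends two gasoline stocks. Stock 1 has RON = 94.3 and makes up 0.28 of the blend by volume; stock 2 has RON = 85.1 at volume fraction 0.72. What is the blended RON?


Linear blending: RON_blend = sum(vi * RONi)
Contribution 1: 0.28 * 94.3 = 26.404
Contribution 2: 0.72 * 85.1 = 61.272
RON_blend = 26.404 + 61.272 = 87.676

87.676


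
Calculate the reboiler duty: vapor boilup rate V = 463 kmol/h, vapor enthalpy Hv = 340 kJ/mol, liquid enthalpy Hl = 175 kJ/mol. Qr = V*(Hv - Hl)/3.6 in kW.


Qr = 463 * (340 - 175) / 3.6 = 463 * 165 / 3.6 = 21220

21220 kW


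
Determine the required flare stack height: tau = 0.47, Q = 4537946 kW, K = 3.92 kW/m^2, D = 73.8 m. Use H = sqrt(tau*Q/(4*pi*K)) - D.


tau*Q/(4*pi*K) = 0.47 * 4537946 / (4 * pi * 3.92) = 43297.3
sqrt(43297.3) = 208.08
H = 208.08 - 73.8 = 134.3

134.3 m


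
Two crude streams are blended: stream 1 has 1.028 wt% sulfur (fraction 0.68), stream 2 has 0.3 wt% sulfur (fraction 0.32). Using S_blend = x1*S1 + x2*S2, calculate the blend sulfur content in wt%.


Linear sulfur blending: S_blend = x1*S1 + x2*S2
Contribution 1: 0.68 * 1.028 = 0.69904 wt%
Contribution 2: 0.32 * 0.3 = 0.096 wt%
S_blend = 0.69904 + 0.096 = 0.79504

0.79504 wt%


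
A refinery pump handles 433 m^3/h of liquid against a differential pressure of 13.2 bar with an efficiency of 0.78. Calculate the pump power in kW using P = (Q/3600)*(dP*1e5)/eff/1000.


Q = 433 / 3600 = 0.120278 m^3/s
P = 0.120278 * (13.2 * 1e5) / 0.78 / 1000 = 203.5

203.5 kW


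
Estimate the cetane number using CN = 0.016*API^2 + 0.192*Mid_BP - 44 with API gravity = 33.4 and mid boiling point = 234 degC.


CN = 0.016 * 33.4^2 + 0.192 * 234 - 44
CN = 17.84896 + 44.928 - 44 = 18.77696

18.77696


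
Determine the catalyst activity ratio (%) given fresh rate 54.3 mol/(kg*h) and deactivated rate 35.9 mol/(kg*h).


Activity (%) = (rate_used / rate_fresh) * 100
rate_used = 35.9, rate_fresh = 54.3
= (35.9 / 54.3) * 100
= 0.6611 * 100 = 66.11

66.11 %


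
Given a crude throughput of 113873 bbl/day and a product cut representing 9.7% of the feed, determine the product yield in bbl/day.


Crude throughput = 113873 bbl/day
Fraction yield = 9.7%
yield = throughput * fraction / 100
yield = 113873 * 9.7 / 100 = 11045.681

11045.681 bbl/day


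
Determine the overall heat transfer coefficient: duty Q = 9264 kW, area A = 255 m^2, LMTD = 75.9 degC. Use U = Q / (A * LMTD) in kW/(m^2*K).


From Q = U*A*LMTD, U = Q / (A * LMTD)
U = 9264 / (255 * 75.9) = 9264 / 19354.5 = 0.4786

0.4786 kW/(m^2*K)


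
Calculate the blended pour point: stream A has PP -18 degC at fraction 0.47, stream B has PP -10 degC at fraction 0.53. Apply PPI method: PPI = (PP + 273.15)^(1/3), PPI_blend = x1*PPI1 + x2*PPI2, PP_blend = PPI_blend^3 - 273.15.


PPI_1 = (-18 + 273.15)^(1/3) = 6.342569
PPI_2 = (-10 + 273.15)^(1/3) = 6.408176
PPI_blend = 0.47 * 6.342569 + 0.53 * 6.408176 = 6.377341
PP_blend = 6.377341^3 - 273.15 = 259.3695 - 273.15 = -13.78

-13.78 degC


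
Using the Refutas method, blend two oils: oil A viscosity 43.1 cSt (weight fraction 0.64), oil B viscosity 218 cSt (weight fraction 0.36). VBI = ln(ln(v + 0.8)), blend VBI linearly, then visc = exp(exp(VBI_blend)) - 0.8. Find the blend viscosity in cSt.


Refutas method: VBN_i = 14.534*ln(ln(visc_i + 0.8)) + 10.975, blended linearly by mass fraction; since VBN is linear in VBI_i = ln(ln(visc_i + 0.8)) and the fractions sum to 1, blend VBI directly: visc = exp(exp(VBI_blend)) - 0.8
VBI_1 = ln(ln(43.1 + 0.8)) = 1.33023
VBI_2 = ln(ln(218 + 0.8)) = 1.6842
VBI_blend = 0.64 * 1.33023 + 0.36 * 1.6842 = 1.45766
visc_blend = exp(exp(1.45766)) - 0.8 = 72.60

72.60 cSt


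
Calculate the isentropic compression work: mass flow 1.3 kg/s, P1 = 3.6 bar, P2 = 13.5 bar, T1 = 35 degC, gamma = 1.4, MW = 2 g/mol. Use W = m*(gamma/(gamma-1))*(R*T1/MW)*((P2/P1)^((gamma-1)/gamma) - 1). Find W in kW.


Isentropic work: W = m*(gamma/(gamma-1))*(R*T1/MW)*((P2/P1)^((gamma-1)/gamma) - 1)
T1 = 35 + 273.15 = 308.15 K
Pressure ratio = 13.5 / 3.6 = 3.75
Exponent = (1.4 - 1)/1.4 = 0.285714
(P2/P1)^exp - 1 = 3.75^0.285714 - 1 = 0.458844
W = 1.3 * 1.4 / 0.4 * 8.314 * 308.15 / 2 * 0.458844 = 2674

2674 kW


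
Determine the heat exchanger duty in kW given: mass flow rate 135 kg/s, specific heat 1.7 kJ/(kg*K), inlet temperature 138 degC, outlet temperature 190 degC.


Q = m_dot * cp * delta_T
delta_T = 190 - 138 = 52 K
Q = 135 * 1.7 * 52
= 229.5 * 52
= 11934 kW

11934 kW


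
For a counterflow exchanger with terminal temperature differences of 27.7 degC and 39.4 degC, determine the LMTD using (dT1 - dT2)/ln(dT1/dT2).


LMTD = (dT1 - dT2) / ln(dT1/dT2)
= (27.7 - 39.4) / ln(27.7 / 39.4) = -11.7 / -0.352333 = 33.21

33.21 degC


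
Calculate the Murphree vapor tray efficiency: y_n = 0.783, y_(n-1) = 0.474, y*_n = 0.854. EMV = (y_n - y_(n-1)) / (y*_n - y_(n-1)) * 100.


Murphree vapor efficiency: EMV = (y_n - y_(n-1)) / (y*_n - y_(n-1)) * 100
EMV = (0.783 - 0.474) / (0.854 - 0.474) * 100 = 0.309 / 0.38 * 100 = 81.32

81.32 %


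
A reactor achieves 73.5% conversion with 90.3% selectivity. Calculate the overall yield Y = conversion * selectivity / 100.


Overall yield = conversion (%) * selectivity (%) / 100
Conversion = 73.5%, Selectivity = 90.3%
Y = 73.5 * 90.3 / 100
= 66.3705 %

66.3705 %


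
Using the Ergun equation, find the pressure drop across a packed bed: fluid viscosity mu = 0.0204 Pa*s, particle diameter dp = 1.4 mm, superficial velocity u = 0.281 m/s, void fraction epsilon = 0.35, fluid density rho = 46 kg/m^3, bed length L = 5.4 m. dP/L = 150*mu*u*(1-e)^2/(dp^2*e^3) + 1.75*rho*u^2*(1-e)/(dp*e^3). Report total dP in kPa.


dp = 1.4 mm = 0.0014 m
Viscous term = 150*0.0204*0.281*(1-0.35)^2 / (0.0014^2*0.35^3) = 4323090
Inertial term = 1.75*46*0.281^2*(1-0.35) / (0.0014*0.35^3) = 68831.9
dP/L = 4323090 + 68831.9 = 4391920 Pa/m
dP = 4391920 * 5.4 / 1000 = 23720 kPa

23720 kPa


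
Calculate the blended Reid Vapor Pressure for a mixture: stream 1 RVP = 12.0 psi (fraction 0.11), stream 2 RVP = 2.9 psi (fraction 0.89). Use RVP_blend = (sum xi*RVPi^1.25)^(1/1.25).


Chevron index: RVP_blend = (sum xi*RVPi^1.25)^(1/1.25)
RVP^1.25 terms: 0.11 * 12.0^1.25 + 0.89 * 2.9^1.25 = 5.82492
RVP_blend = 5.82492^(1/1.25) = 4.095

4.095 psi


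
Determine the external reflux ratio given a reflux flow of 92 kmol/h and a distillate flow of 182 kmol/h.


Reflux ratio definition: R = L / D (liquid returned / distillate withdrawn)
L = 92 kmol/h, D = 182 kmol/h
R = 92 / 182 = 0.5055

0.5055


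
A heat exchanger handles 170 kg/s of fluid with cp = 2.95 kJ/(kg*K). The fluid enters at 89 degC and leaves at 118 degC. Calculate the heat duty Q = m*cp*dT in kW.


Q = m_dot * cp * delta_T
delta_T = 118 - 89 = 29 K
Q = 170 * 2.95 * 29
= 501.5 * 29
= 14543.5 kW

14543.5 kW


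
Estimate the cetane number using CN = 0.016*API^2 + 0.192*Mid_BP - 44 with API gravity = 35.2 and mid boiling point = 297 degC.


CN = 0.016 * 35.2^2 + 0.192 * 297 - 44
CN = 19.82464 + 57.024 - 44 = 32.84864

32.84864


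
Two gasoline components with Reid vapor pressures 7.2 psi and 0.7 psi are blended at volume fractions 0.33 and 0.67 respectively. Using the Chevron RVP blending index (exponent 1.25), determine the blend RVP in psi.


Chevron index: RVP_blend = (sum xi*RVPi^1.25)^(1/1.25)
RVP^1.25 terms: 0.33 * 7.2^1.25 + 0.67 * 0.7^1.25 = 4.32105
RVP_blend = 4.32105^(1/1.25) = 3.225

3.225 psi


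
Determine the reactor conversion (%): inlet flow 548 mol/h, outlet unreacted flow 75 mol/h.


X = (F_in - F_out) / F_in * 100
Moles reacted = 548 - 75 = 473
X = 473 / 548 * 100
= 0.8631 * 100
= 86.31 %

86.31 %


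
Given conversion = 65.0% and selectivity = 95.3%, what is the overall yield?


Overall yield = conversion (%) * selectivity (%) / 100
Conversion = 65.0%, Selectivity = 95.3%
Y = 65.0 * 95.3 / 100
= 61.945 %

61.945 %


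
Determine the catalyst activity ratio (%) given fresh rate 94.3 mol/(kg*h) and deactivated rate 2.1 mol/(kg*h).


Activity (%) = (rate_used / rate_fresh) * 100
rate_used = 2.1, rate_fresh = 94.3
= (2.1 / 94.3) * 100
= 0.02227 * 100 = 2.227

2.227 %


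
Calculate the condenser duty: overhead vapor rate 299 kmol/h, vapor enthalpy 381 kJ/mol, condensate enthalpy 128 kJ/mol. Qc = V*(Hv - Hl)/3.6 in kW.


Qc = 299 * (381 - 128) / 3.6 = 299 * 253 / 3.6 = 21010

21010 kW


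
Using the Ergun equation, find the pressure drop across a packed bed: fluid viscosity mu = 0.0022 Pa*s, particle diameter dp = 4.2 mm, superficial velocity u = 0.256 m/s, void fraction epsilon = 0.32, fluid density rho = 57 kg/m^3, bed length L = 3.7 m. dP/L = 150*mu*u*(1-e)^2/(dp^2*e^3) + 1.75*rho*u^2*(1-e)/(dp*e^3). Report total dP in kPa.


dp = 4.2 mm = 0.0042 m
Viscous term = 150*0.0022*0.256*(1-0.32)^2 / (0.0042^2*0.32^3) = 67580.8
Inertial term = 1.75*57*0.256^2*(1-0.32) / (0.0042*0.32^3) = 32300
dP/L = 67580.8 + 32300 = 99880.8 Pa/m
dP = 99880.8 * 3.7 / 1000 = 369.6 kPa

369.6 kPa
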